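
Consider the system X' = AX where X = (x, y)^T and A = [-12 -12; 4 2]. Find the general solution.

Coefficient matrix A = [[-12, -12], [4, 2]].
Characteristic polynomial det(A - λI) = λ^2 + 10λ + 24 = 0.
Eigenvalues λ = -6, -4.
For λ=-6: (A-λI) row 1 is [-6, -12], so an eigenvector is (-2, 1).
For λ=-4: (A-λI) row 1 is [-8, -12], so an eigenvector is (-3, 2).
General solution: c_1e^(-6t)(-2,1) + c_2e^(-4t)(-3,2).

x(t) = -2c_1e^(-6t) - 3c_2e^(-4t), y(t) = c_1e^(-6t) + 2c_2e^(-4t)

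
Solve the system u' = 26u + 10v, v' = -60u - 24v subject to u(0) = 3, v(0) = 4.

Coefficient matrix A = [[26, 10], [-60, -24]].
Characteristic polynomial det(A - λI) = λ^2 - 2λ - 24 = 0.
Eigenvalues λ = 6, -4.
For λ=6: (A-λI) row 1 is [20, 10], so an eigenvector is (1, -2).
For λ=-4: (A-λI) row 1 is [30, 10], so an eigenvector is (1, -3).
General solution: C_1e^(6t)(1,-2) + C_2e^(-4t)(1,-3).
Applying u(0)=3, v(0)=4 gives C_1=13, C_2=-10.

u(t) = 13e^(6t) - 10e^(-4t), v(t) = -26e^(6t) + 30e^(-4t)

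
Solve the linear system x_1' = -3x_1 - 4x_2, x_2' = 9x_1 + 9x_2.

Coefficient matrix A = [[-3, -4], [9, 9]].
Characteristic polynomial det(A - λI) = λ^2 - 6λ + 9 = 0.
Single eigenvalue λ = 3 with algebraic multiplicity 2.
Eigenvector v = (2,-3); generalized eigenvector w with (A-λI)w=v is (1,-2).
General solution: e^(3t)[c_1·v + c_2·(t·v + w)].

x_1(t) = 2c_1e^(3t) + 2c_2te^(3t) + c_2e^(3t), x_2(t) = -3c_1e^(3t) - 3c_2te^(3t) - 2c_2e^(3t)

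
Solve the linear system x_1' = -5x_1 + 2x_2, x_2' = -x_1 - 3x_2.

x_1(t) = C_1e^(-4t)sin(t) - C_1e^(-4t)cos(t) - C_2e^(-4t)sin(t) - C_2e^(-4t)cos(t), x_2(t) = C_1e^(-4t)sin(t) - C_2e^(-4t)cos(t)

Coefficient matrix A = [[-5, 2], [-1, -3]].
Characteristic polynomial det(A - λI) = λ^2 + 8λ + 17 = 0.
Eigenvalues λ = -4 ± i (complex conjugate pair).
For λ=-4+i: an eigenvector is (-1,0) - i(1,1) = (-1 - i, 0 - i).
A real fundamental pair from Re and Im of e^((-4+i)t)v: X_1 = e^(-4t)(cos(t)·(-1,0) + sin(t)·(1,1)), X_2 = e^(-4t)(sin(t)·(-1,0) - cos(t)·(1,1)).
General solution: C_1X_1 + C_2X_2.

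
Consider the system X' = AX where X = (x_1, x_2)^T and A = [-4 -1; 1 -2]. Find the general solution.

x_1(t) = -c_1e^(-3t) - c_2te^(-3t) + c_2e^(-3t), x_2(t) = c_1e^(-3t) + c_2te^(-3t)

Coefficient matrix A = [[-4, -1], [1, -2]].
Characteristic polynomial det(A - λI) = λ^2 + 6λ + 9 = 0.
Single eigenvalue λ = -3 with algebraic multiplicity 2.
Eigenvector v = (-1,1); generalized eigenvector w with (A-λI)w=v is (1,0).
General solution: e^(-3t)[c_1·v + c_2·(t·v + w)].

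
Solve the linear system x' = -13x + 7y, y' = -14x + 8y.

Coefficient matrix A = [[-13, 7], [-14, 8]].
Characteristic polynomial det(A - λI) = λ^2 + 5λ - 6 = 0.
Eigenvalues λ = -6, 1.
For λ=-6: (A-λI) row 1 is [-7, 7], so an eigenvector is (1, 1).
For λ=1: (A-λI) row 1 is [-14, 7], so an eigenvector is (1, 2).
General solution: K_1e^(-6t)(1,1) + K_2e^(t)(1,2).

x(t) = K_1e^(-6t) + K_2e^(t), y(t) = K_1e^(-6t) + 2K_2e^(t)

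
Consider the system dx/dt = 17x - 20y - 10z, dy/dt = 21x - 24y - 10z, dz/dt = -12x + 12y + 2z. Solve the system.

Coefficient matrix A = [[17, -20, -10], [21, -24, -10], [-12, 12, 2]].
det(A - λI) = 0 gives eigenvalues λ = -3, -4, 2.
For λ=-3: eigenvector (1,1,0).
For λ=-4: eigenvector (0,1,-2).
For λ=2: eigenvector (-2,-2,1).
General solution: K_1e^(-3t)(1,1,0) + K_2e^(-4t)(0,1,-2) + K_3e^(2t)(-2,-2,1).

x(t) = K_1e^(-3t) - 2K_3e^(2t), y(t) = K_1e^(-3t) + K_2e^(-4t) - 2K_3e^(2t), z(t) = -2K_2e^(-4t) + K_3e^(2t)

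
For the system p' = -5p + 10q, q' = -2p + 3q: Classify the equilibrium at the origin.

stable spiral

A = [[-5,10],[-2,3]]; det(A-λI) = λ^2 + 2λ + 5.
λ = -1 ± 2i: negative real part.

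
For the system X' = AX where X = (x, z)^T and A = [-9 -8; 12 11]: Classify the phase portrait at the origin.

A = [[-9,-8],[12,11]]; det(A-λI) = λ^2 - 2λ - 3.
λ = -1, 3: opposite signs.

saddle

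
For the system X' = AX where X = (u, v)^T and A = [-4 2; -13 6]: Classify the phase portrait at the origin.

unstable spiral

A = [[-4,2],[-13,6]]; det(A-λI) = λ^2 - 2λ + 2.
λ = 1 ± i: positive real part.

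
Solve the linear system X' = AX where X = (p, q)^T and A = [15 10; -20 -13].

p(t) = 2K_1e^(t)sin(2t) + K_1e^(t)cos(2t) + K_2e^(t)sin(2t) - 2K_2e^(t)cos(2t), q(t) = -3K_1e^(t)sin(2t) - K_1e^(t)cos(2t) - K_2e^(t)sin(2t) + 3K_2e^(t)cos(2t)

Coefficient matrix A = [[15, 10], [-20, -13]].
Characteristic polynomial det(A - λI) = λ^2 - 2λ + 5 = 0.
Eigenvalues λ = 1 ± 2i (complex conjugate pair).
For λ=1+2i: an eigenvector is (1,-1) - i(2,-3) = (1 - 2i, -1 + 3i).
A real fundamental pair from Re and Im of e^((1+2i)t)v: X_1 = e^(t)(cos(2t)·(1,-1) + sin(2t)·(2,-3)), X_2 = e^(t)(sin(2t)·(1,-1) - cos(2t)·(2,-3)).
General solution: K_1X_1 + K_2X_2.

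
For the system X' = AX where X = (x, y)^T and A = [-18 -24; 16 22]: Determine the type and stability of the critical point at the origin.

saddle

A = [[-18,-24],[16,22]]; det(A-λI) = λ^2 - 4λ - 12.
λ = -2, 6: opposite signs.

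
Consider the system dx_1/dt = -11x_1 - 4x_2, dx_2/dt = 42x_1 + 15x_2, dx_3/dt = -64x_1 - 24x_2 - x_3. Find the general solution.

x_1(t) = C_1e^(t) - 2C_2e^(3t), x_2(t) = -3C_1e^(t) + 7C_2e^(3t), x_3(t) = 4C_1e^(t) - 10C_2e^(3t) + C_3e^(-t)

Coefficient matrix A = [[-11, -4, 0], [42, 15, 0], [-64, -24, -1]].
det(A - λI) = 0 gives eigenvalues λ = 1, 3, -1.
For λ=1: eigenvector (1,-3,4).
For λ=3: eigenvector (-2,7,-10).
For λ=-1: eigenvector (0,0,1).
General solution: C_1e^(t)(1,-3,4) + C_2e^(3t)(-2,7,-10) + C_3e^(-t)(0,0,1).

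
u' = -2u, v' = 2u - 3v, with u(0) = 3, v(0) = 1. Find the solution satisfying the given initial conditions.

Coefficient matrix A = [[-2, 0], [2, -3]].
Characteristic polynomial det(A - λI) = λ^2 + 5λ + 6 = 0.
Eigenvalues λ = -2, -3.
For λ=-2: (A-λI) row 2 is [2, -1], so an eigenvector is (1, 2).
For λ=-3: (A-λI) row 1 is [1, 0], so an eigenvector is (0, 1).
General solution: c_1e^(-2t)(1,2) + c_2e^(-3t)(0,1).
Applying u(0)=3, v(0)=1 gives c_1=3, c_2=-5.

u(t) = 3e^(-2t), v(t) = 6e^(-2t) - 5e^(-3t)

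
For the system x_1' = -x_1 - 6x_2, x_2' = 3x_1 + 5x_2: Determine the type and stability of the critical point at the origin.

unstable spiral

A = [[-1,-6],[3,5]]; det(A-λI) = λ^2 - 4λ + 13.
λ = 2 ± 3i: positive real part.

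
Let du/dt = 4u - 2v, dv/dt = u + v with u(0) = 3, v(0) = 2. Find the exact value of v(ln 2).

12

A = [[4,-2],[1,1]]; eigenvalues λ = 3, 2.
Eigenvectors: (2,1) for λ=3, (-1,-1) for λ=2.
From the initial condition, c_1 = 1, c_2 = -1.
v(ln 2) = (1)(2^3)(1) + (-1)(2^2)(-1) = 12.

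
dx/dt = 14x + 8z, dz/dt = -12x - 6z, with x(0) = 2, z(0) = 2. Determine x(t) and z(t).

x(t) = 10e^(6t) - 8e^(2t), z(t) = -10e^(6t) + 12e^(2t)

Coefficient matrix A = [[14, 8], [-12, -6]].
Characteristic polynomial det(A - λI) = λ^2 - 8λ + 12 = 0.
Eigenvalues λ = 2, 6.
For λ=2: (A-λI) row 1 is [12, 8], so an eigenvector is (2, -3).
For λ=6: (A-λI) row 1 is [8, 8], so an eigenvector is (-1, 1).
General solution: K_1e^(2t)(2,-3) + K_2e^(6t)(-1,1).
Applying x(0)=2, z(0)=2 gives K_1=-4, K_2=-10.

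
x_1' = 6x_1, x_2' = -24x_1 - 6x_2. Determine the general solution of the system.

x_1(t) = c_1e^(6t), x_2(t) = -2c_1e^(6t) + c_2e^(-6t)

Coefficient matrix A = [[6, 0], [-24, -6]].
Characteristic polynomial det(A - λI) = λ^2 - 36 = 0.
Eigenvalues λ = 6, -6.
For λ=6: (A-λI) row 2 is [-24, -12], so an eigenvector is (1, -2).
For λ=-6: (A-λI) row 1 is [12, 0], so an eigenvector is (0, 1).
General solution: c_1e^(6t)(1,-2) + c_2e^(-6t)(0,1).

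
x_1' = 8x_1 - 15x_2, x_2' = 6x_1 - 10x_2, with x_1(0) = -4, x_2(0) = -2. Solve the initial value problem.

x_1(t) = -2e^(-t)sin(3t) - 4e^(-t)cos(3t), x_2(t) = -2e^(-t)sin(3t) - 2e^(-t)cos(3t)

Coefficient matrix A = [[8, -15], [6, -10]].
Characteristic polynomial det(A - λI) = λ^2 + 2λ + 10 = 0.
Eigenvalues λ = -1 ± 3i (complex conjugate pair).
For λ=-1+3i: an eigenvector is (-2,-1) - i(-1,-1) = (-2 + i, -1 + i).
A real fundamental pair from Re and Im of e^((-1+3i)t)v: X_1 = e^(-t)(cos(3t)·(-2,-1) + sin(3t)·(-1,-1)), X_2 = e^(-t)(sin(3t)·(-2,-1) - cos(3t)·(-1,-1)).
General solution: K_1X_1 + K_2X_2.
Applying x_1(0)=-4, x_2(0)=-2 gives K_1=2, K_2=0.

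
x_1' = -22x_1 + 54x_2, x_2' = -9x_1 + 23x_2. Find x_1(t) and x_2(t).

Coefficient matrix A = [[-22, 54], [-9, 23]].
Characteristic polynomial det(A - λI) = λ^2 - λ - 20 = 0.
Eigenvalues λ = -4, 5.
For λ=-4: (A-λI) row 1 is [-18, 54], so an eigenvector is (-3, -1).
For λ=5: (A-λI) row 1 is [-27, 54], so an eigenvector is (2, 1).
General solution: K_1e^(-4t)(-3,-1) + K_2e^(5t)(2,1).

x_1(t) = -3K_1e^(-4t) + 2K_2e^(5t), x_2(t) = -K_1e^(-4t) + K_2e^(5t)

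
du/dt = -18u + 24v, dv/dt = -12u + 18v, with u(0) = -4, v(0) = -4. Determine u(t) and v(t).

u(t) = -4e^(6t), v(t) = -4e^(6t)

Coefficient matrix A = [[-18, 24], [-12, 18]].
Characteristic polynomial det(A - λI) = λ^2 - 36 = 0.
Eigenvalues λ = 6, -6.
For λ=6: (A-λI) row 1 is [-24, 24], so an eigenvector is (-1, -1).
For λ=-6: (A-λI) row 1 is [-12, 24], so an eigenvector is (2, 1).
General solution: K_1e^(6t)(-1,-1) + K_2e^(-6t)(2,1).
Applying u(0)=-4, v(0)=-4 gives K_1=4, K_2=0.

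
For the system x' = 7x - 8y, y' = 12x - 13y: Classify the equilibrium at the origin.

A = [[7,-8],[12,-13]]; det(A-λI) = λ^2 + 6λ + 5.
λ = -5, -1: both negative.

stable node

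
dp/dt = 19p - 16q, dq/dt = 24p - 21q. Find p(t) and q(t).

p(t) = 2C_1e^(-5t) - C_2e^(3t), q(t) = 3C_1e^(-5t) - C_2e^(3t)

Coefficient matrix A = [[19, -16], [24, -21]].
Characteristic polynomial det(A - λI) = λ^2 + 2λ - 15 = 0.
Eigenvalues λ = -5, 3.
For λ=-5: (A-λI) row 1 is [24, -16], so an eigenvector is (2, 3).
For λ=3: (A-λI) row 1 is [16, -16], so an eigenvector is (-1, -1).
General solution: C_1e^(-5t)(2,3) + C_2e^(3t)(-1,-1).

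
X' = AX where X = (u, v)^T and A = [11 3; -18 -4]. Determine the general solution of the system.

Coefficient matrix A = [[11, 3], [-18, -4]].
Characteristic polynomial det(A - λI) = λ^2 - 7λ + 10 = 0.
Eigenvalues λ = 2, 5.
For λ=2: (A-λI) row 1 is [9, 3], so an eigenvector is (-1, 3).
For λ=5: (A-λI) row 1 is [6, 3], so an eigenvector is (-1, 2).
General solution: K_1e^(2t)(-1,3) + K_2e^(5t)(-1,2).

u(t) = -K_1e^(2t) - K_2e^(5t), v(t) = 3K_1e^(2t) + 2K_2e^(5t)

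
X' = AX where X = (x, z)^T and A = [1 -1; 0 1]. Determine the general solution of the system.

Coefficient matrix A = [[1, -1], [0, 1]].
Characteristic polynomial det(A - λI) = λ^2 - 2λ + 1 = 0.
Single eigenvalue λ = 1 with algebraic multiplicity 2.
Eigenvector v = (-1,0); generalized eigenvector w with (A-λI)w=v is (-3,1).
General solution: e^(t)[K_1·v + K_2·(t·v + w)].

x(t) = -K_1e^(t) - K_2te^(t) - 3K_2e^(t), z(t) = K_2e^(t)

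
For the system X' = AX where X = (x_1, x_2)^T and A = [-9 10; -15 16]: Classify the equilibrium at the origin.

A = [[-9,10],[-15,16]]; det(A-λI) = λ^2 - 7λ + 6.
λ = 1, 6: both positive.

unstable node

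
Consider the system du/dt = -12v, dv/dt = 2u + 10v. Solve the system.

Coefficient matrix A = [[0, -12], [2, 10]].
Characteristic polynomial det(A - λI) = λ^2 - 10λ + 24 = 0.
Eigenvalues λ = 4, 6.
For λ=4: (A-λI) row 1 is [-4, -12], so an eigenvector is (-3, 1).
For λ=6: (A-λI) row 1 is [-6, -12], so an eigenvector is (-2, 1).
General solution: c_1e^(4t)(-3,1) + c_2e^(6t)(-2,1).

u(t) = -3c_1e^(4t) - 2c_2e^(6t), v(t) = c_1e^(4t) + c_2e^(6t)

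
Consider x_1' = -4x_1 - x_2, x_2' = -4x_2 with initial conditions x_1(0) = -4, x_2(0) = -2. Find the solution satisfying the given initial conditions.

Coefficient matrix A = [[-4, -1], [0, -4]].
Characteristic polynomial det(A - λI) = λ^2 + 8λ + 16 = 0.
Single eigenvalue λ = -4 with algebraic multiplicity 2.
Eigenvector v = (-1,0); generalized eigenvector w with (A-λI)w=v is (-3,1).
General solution: e^(-4t)[c_1·v + c_2·(t·v + w)].
Applying x_1(0)=-4, x_2(0)=-2 gives c_1=10, c_2=-2.

x_1(t) = 2te^(-4t) - 4e^(-4t), x_2(t) = -2e^(-4t)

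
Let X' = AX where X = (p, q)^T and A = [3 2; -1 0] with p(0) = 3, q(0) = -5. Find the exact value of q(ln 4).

A = [[3,2],[-1,0]]; eigenvalues λ = 2, 1.
Eigenvectors: (-2,1) for λ=2, (1,-1) for λ=1.
From the initial condition, c_1 = 2, c_2 = 7.
q(ln 4) = (2)(4^2)(1) + (7)(4^1)(-1) = 4.

4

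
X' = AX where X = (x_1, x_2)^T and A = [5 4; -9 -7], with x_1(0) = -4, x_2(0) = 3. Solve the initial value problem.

x_1(t) = -12te^(-t) - 4e^(-t), x_2(t) = 18te^(-t) + 3e^(-t)

Coefficient matrix A = [[5, 4], [-9, -7]].
Characteristic polynomial det(A - λI) = λ^2 + 2λ + 1 = 0.
Single eigenvalue λ = -1 with algebraic multiplicity 2.
Eigenvector v = (2,-3); generalized eigenvector w with (A-λI)w=v is (1,-1).
General solution: e^(-t)[c_1·v + c_2·(t·v + w)].
Applying x_1(0)=-4, x_2(0)=3 gives c_1=1, c_2=-6.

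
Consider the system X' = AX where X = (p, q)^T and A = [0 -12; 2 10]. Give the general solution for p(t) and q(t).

Coefficient matrix A = [[0, -12], [2, 10]].
Characteristic polynomial det(A - λI) = λ^2 - 10λ + 24 = 0.
Eigenvalues λ = 4, 6.
For λ=4: (A-λI) row 1 is [-4, -12], so an eigenvector is (3, -1).
For λ=6: (A-λI) row 1 is [-6, -12], so an eigenvector is (-2, 1).
General solution: K_1e^(4t)(3,-1) + K_2e^(6t)(-2,1).

p(t) = 3K_1e^(4t) - 2K_2e^(6t), q(t) = -K_1e^(4t) + K_2e^(6t)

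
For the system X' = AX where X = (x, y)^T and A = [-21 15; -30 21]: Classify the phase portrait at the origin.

center

A = [[-21,15],[-30,21]]; det(A-λI) = λ^2 + 9.
λ = 0 ± 3i: zero real part.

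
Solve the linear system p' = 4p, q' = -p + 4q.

p(t) = -c_2e^(4t), q(t) = c_1e^(4t) + c_2te^(4t) + 2c_2e^(4t)

Coefficient matrix A = [[4, 0], [-1, 4]].
Characteristic polynomial det(A - λI) = λ^2 - 8λ + 16 = 0.
Single eigenvalue λ = 4 with algebraic multiplicity 2.
Eigenvector v = (0,1); generalized eigenvector w with (A-λI)w=v is (-1,2).
General solution: e^(4t)[c_1·v + c_2·(t·v + w)].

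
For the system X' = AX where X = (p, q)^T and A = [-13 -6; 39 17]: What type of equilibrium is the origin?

A = [[-13,-6],[39,17]]; det(A-λI) = λ^2 - 4λ + 13.
λ = 2 ± 3i: positive real part.

unstable spiral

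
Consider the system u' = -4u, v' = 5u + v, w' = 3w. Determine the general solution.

Coefficient matrix A = [[-4, 0, 0], [5, 1, 0], [0, 0, 3]].
det(A - λI) = 0 gives eigenvalues λ = 1, -4, 3.
For λ=1: eigenvector (0,1,0).
For λ=-4: eigenvector (-1,1,0).
For λ=3: eigenvector (0,0,1).
General solution: c_1e^(t)(0,1,0) + c_2e^(-4t)(-1,1,0) + c_3e^(3t)(0,0,1).

u(t) = -c_2e^(-4t), v(t) = c_1e^(t) + c_2e^(-4t), w(t) = c_3e^(3t)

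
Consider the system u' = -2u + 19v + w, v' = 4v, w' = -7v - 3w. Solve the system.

Coefficient matrix A = [[-2, 19, 1], [0, 4, 0], [0, -7, -3]].
det(A - λI) = 0 gives eigenvalues λ = -3, 4, -2.
For λ=-3: eigenvector (-1,0,1).
For λ=4: eigenvector (3,1,-1).
For λ=-2: eigenvector (1,0,0).
General solution: c_1e^(-3t)(-1,0,1) + c_2e^(4t)(3,1,-1) + c_3e^(-2t)(1,0,0).

u(t) = -c_1e^(-3t) + 3c_2e^(4t) + c_3e^(-2t), v(t) = c_2e^(4t), w(t) = c_1e^(-3t) - c_2e^(4t)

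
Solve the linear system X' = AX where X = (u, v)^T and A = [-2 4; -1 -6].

Coefficient matrix A = [[-2, 4], [-1, -6]].
Characteristic polynomial det(A - λI) = λ^2 + 8λ + 16 = 0.
Single eigenvalue λ = -4 with algebraic multiplicity 2.
Eigenvector v = (-2,1); generalized eigenvector w with (A-λI)w=v is (3,-2).
General solution: e^(-4t)[c_1·v + c_2·(t·v + w)].

u(t) = -2c_1e^(-4t) - 2c_2te^(-4t) + 3c_2e^(-4t), v(t) = c_1e^(-4t) + c_2te^(-4t) - 2c_2e^(-4t)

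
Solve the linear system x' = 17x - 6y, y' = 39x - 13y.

Coefficient matrix A = [[17, -6], [39, -13]].
Characteristic polynomial det(A - λI) = λ^2 - 4λ + 13 = 0.
Eigenvalues λ = 2 ± 3i (complex conjugate pair).
For λ=2+3i: an eigenvector is (-1,-3) - i(1,2) = (-1 - i, -3 - 2i).
A real fundamental pair from Re and Im of e^((2+3i)t)v: X_1 = e^(2t)(cos(3t)·(-1,-3) + sin(3t)·(1,2)), X_2 = e^(2t)(sin(3t)·(-1,-3) - cos(3t)·(1,2)).
General solution: c_1X_1 + c_2X_2.

x(t) = c_1e^(2t)sin(3t) - c_1e^(2t)cos(3t) - c_2e^(2t)sin(3t) - c_2e^(2t)cos(3t), y(t) = 2c_1e^(2t)sin(3t) - 3c_1e^(2t)cos(3t) - 3c_2e^(2t)sin(3t) - 2c_2e^(2t)cos(3t)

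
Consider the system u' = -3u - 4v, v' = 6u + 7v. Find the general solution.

Coefficient matrix A = [[-3, -4], [6, 7]].
Characteristic polynomial det(A - λI) = λ^2 - 4λ + 3 = 0.
Eigenvalues λ = 1, 3.
For λ=1: (A-λI) row 1 is [-4, -4], so an eigenvector is (-1, 1).
For λ=3: (A-λI) row 1 is [-6, -4], so an eigenvector is (2, -3).
General solution: c_1e^(t)(-1,1) + c_2e^(3t)(2,-3).

u(t) = -c_1e^(t) + 2c_2e^(3t), v(t) = c_1e^(t) - 3c_2e^(3t)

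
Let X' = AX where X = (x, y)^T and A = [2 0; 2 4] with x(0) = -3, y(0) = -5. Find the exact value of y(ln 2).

A = [[2,0],[2,4]]; eigenvalues λ = 2, 4.
Eigenvectors: (-1,1) for λ=2, (0,-1) for λ=4.
From the initial condition, c_1 = 3, c_2 = 8.
y(ln 2) = (3)(2^2)(1) + (8)(2^4)(-1) = -116.

-116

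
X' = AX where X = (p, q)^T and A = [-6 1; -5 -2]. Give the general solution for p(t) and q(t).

p(t) = K_1e^(-4t)cos(t) + K_2e^(-4t)sin(t), q(t) = -K_1e^(-4t)sin(t) + 2K_1e^(-4t)cos(t) + 2K_2e^(-4t)sin(t) + K_2e^(-4t)cos(t)

Coefficient matrix A = [[-6, 1], [-5, -2]].
Characteristic polynomial det(A - λI) = λ^2 + 8λ + 17 = 0.
Eigenvalues λ = -4 ± i (complex conjugate pair).
For λ=-4+i: an eigenvector is (1,2) - i(0,-1) = (1, 2 + i).
A real fundamental pair from Re and Im of e^((-4+i)t)v: X_1 = e^(-4t)(cos(t)·(1,2) + sin(t)·(0,-1)), X_2 = e^(-4t)(sin(t)·(1,2) - cos(t)·(0,-1)).
General solution: K_1X_1 + K_2X_2.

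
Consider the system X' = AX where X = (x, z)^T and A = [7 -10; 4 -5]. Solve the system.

x(t) = 2c_1e^(t)sin(2t) - c_1e^(t)cos(2t) - c_2e^(t)sin(2t) - 2c_2e^(t)cos(2t), z(t) = c_1e^(t)sin(2t) - c_1e^(t)cos(2t) - c_2e^(t)sin(2t) - c_2e^(t)cos(2t)

Coefficient matrix A = [[7, -10], [4, -5]].
Characteristic polynomial det(A - λI) = λ^2 - 2λ + 5 = 0.
Eigenvalues λ = 1 ± 2i (complex conjugate pair).
For λ=1+2i: an eigenvector is (-1,-1) - i(2,1) = (-1 - 2i, -1 - i).
A real fundamental pair from Re and Im of e^((1+2i)t)v: X_1 = e^(t)(cos(2t)·(-1,-1) + sin(2t)·(2,1)), X_2 = e^(t)(sin(2t)·(-1,-1) - cos(2t)·(2,1)).
General solution: c_1X_1 + c_2X_2.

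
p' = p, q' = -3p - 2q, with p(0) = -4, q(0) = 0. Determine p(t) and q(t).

p(t) = -4e^(t), q(t) = 4e^(t) - 4e^(-2t)

Coefficient matrix A = [[1, 0], [-3, -2]].
Characteristic polynomial det(A - λI) = λ^2 + λ - 2 = 0.
Eigenvalues λ = -2, 1.
For λ=-2: (A-λI) row 1 is [3, 0], so an eigenvector is (0, -1).
For λ=1: (A-λI) row 2 is [-3, -3], so an eigenvector is (1, -1).
General solution: c_1e^(-2t)(0,-1) + c_2e^(t)(1,-1).
Applying p(0)=-4, q(0)=0 gives c_1=4, c_2=-4.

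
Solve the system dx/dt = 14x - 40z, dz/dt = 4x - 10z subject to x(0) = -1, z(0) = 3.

Coefficient matrix A = [[14, -40], [4, -10]].
Characteristic polynomial det(A - λI) = λ^2 - 4λ + 20 = 0.
Eigenvalues λ = 2 ± 4i (complex conjugate pair).
For λ=2+4i: an eigenvector is (1,0) - i(3,1) = (1 - 3i, 0 - i).
A real fundamental pair from Re and Im of e^((2+4i)t)v: X_1 = e^(2t)(cos(4t)·(1,0) + sin(4t)·(3,1)), X_2 = e^(2t)(sin(4t)·(1,0) - cos(4t)·(3,1)).
General solution: K_1X_1 + K_2X_2.
Applying x(0)=-1, z(0)=3 gives K_1=-10, K_2=-3.

x(t) = -33e^(2t)sin(4t) - e^(2t)cos(4t), z(t) = -10e^(2t)sin(4t) + 3e^(2t)cos(4t)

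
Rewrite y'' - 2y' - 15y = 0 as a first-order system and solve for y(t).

y(t) = C_1e^(5t) + C_2e^(-3t)

Let x_1 = y, x_2 = y'. Then x_1' = x_2 and x_2' = 15x_1 + 2x_2.
A = [[0,1],[15,2]]; det(A-λI) = λ^2 - 2λ - 15.
Eigenvalues λ = 5, -3 with eigenvectors (1,5), (1,-3).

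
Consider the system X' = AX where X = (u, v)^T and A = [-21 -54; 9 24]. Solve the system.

Coefficient matrix A = [[-21, -54], [9, 24]].
Characteristic polynomial det(A - λI) = λ^2 - 3λ - 18 = 0.
Eigenvalues λ = 6, -3.
For λ=6: (A-λI) row 1 is [-27, -54], so an eigenvector is (2, -1).
For λ=-3: (A-λI) row 1 is [-18, -54], so an eigenvector is (3, -1).
General solution: c_1e^(6t)(2,-1) + c_2e^(-3t)(3,-1).

u(t) = 2c_1e^(6t) + 3c_2e^(-3t), v(t) = -c_1e^(6t) - c_2e^(-3t)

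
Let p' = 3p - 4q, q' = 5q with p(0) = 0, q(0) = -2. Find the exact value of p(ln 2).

96

A = [[3,-4],[0,5]]; eigenvalues λ = 5, 3.
Eigenvectors: (2,-1) for λ=5, (-1,0) for λ=3.
From the initial condition, c_1 = 2, c_2 = 4.
p(ln 2) = (2)(2^5)(2) + (4)(2^3)(-1) = 96.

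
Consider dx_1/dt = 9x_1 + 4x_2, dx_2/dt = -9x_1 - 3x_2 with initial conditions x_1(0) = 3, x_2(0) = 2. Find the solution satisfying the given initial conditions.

x_1(t) = 26te^(3t) + 3e^(3t), x_2(t) = -39te^(3t) + 2e^(3t)

Coefficient matrix A = [[9, 4], [-9, -3]].
Characteristic polynomial det(A - λI) = λ^2 - 6λ + 9 = 0.
Single eigenvalue λ = 3 with algebraic multiplicity 2.
Eigenvector v = (-2,3); generalized eigenvector w with (A-λI)w=v is (-1,1).
General solution: e^(3t)[C_1·v + C_2·(t·v + w)].
Applying x_1(0)=3, x_2(0)=2 gives C_1=5, C_2=-13.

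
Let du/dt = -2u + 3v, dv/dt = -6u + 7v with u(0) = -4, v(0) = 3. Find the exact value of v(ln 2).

202

A = [[-2,3],[-6,7]]; eigenvalues λ = 1, 4.
Eigenvectors: (1,1) for λ=1, (1,2) for λ=4.
From the initial condition, c_1 = -11, c_2 = 7.
v(ln 2) = (-11)(2^1)(1) + (7)(2^4)(2) = 202.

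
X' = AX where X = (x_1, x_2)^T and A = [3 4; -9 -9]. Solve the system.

Coefficient matrix A = [[3, 4], [-9, -9]].
Characteristic polynomial det(A - λI) = λ^2 + 6λ + 9 = 0.
Single eigenvalue λ = -3 with algebraic multiplicity 2.
Eigenvector v = (2,-3); generalized eigenvector w with (A-λI)w=v is (1,-1).
General solution: e^(-3t)[c_1·v + c_2·(t·v + w)].

x_1(t) = 2c_1e^(-3t) + 2c_2te^(-3t) + c_2e^(-3t), x_2(t) = -3c_1e^(-3t) - 3c_2te^(-3t) - c_2e^(-3t)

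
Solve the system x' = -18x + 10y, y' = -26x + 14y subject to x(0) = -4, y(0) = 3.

Coefficient matrix A = [[-18, 10], [-26, 14]].
Characteristic polynomial det(A - λI) = λ^2 + 4λ + 8 = 0.
Eigenvalues λ = -2 ± 2i (complex conjugate pair).
For λ=-2+2i: an eigenvector is (-2,-3) - i(1,2) = (-2 - i, -3 - 2i).
A real fundamental pair from Re and Im of e^((-2+2i)t)v: X_1 = e^(-2t)(cos(2t)·(-2,-3) + sin(2t)·(1,2)), X_2 = e^(-2t)(sin(2t)·(-2,-3) - cos(2t)·(1,2)).
General solution: C_1X_1 + C_2X_2.
Applying x(0)=-4, y(0)=3 gives C_1=11, C_2=-18.

x(t) = 47e^(-2t)sin(2t) - 4e^(-2t)cos(2t), y(t) = 76e^(-2t)sin(2t) + 3e^(-2t)cos(2t)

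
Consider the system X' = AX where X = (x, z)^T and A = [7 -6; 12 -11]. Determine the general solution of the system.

Coefficient matrix A = [[7, -6], [12, -11]].
Characteristic polynomial det(A - λI) = λ^2 + 4λ - 5 = 0.
Eigenvalues λ = -5, 1.
For λ=-5: (A-λI) row 1 is [12, -6], so an eigenvector is (-1, -2).
For λ=1: (A-λI) row 1 is [6, -6], so an eigenvector is (-1, -1).
General solution: C_1e^(-5t)(-1,-2) + C_2e^(t)(-1,-1).

x(t) = -C_1e^(-5t) - C_2e^(t), z(t) = -2C_1e^(-5t) - C_2e^(t)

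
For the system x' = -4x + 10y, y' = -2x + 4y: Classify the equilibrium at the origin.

A = [[-4,10],[-2,4]]; det(A-λI) = λ^2 + 4.
λ = 0 ± 2i: zero real part.

center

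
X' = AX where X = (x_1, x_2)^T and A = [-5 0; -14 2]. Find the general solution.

Coefficient matrix A = [[-5, 0], [-14, 2]].
Characteristic polynomial det(A - λI) = λ^2 + 3λ - 10 = 0.
Eigenvalues λ = 2, -5.
For λ=2: (A-λI) row 1 is [-7, 0], so an eigenvector is (0, 1).
For λ=-5: (A-λI) row 2 is [-14, 7], so an eigenvector is (1, 2).
General solution: K_1e^(2t)(0,1) + K_2e^(-5t)(1,2).

x_1(t) = K_2e^(-5t), x_2(t) = K_1e^(2t) + 2K_2e^(-5t)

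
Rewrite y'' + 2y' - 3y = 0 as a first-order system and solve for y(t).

y(t) = C_1e^(-3t) + C_2e^(t)

Let x_1 = y, x_2 = y'. Then x_1' = x_2 and x_2' = 3x_1 - 2x_2.
A = [[0,1],[3,-2]]; det(A-λI) = λ^2 + 2λ - 3.
Eigenvalues λ = -3, 1 with eigenvectors (1,-3), (1,1).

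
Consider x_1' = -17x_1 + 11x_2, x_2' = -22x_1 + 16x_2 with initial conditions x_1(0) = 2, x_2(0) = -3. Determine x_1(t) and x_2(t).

x_1(t) = -5e^(5t) + 7e^(-6t), x_2(t) = -10e^(5t) + 7e^(-6t)

Coefficient matrix A = [[-17, 11], [-22, 16]].
Characteristic polynomial det(A - λI) = λ^2 + λ - 30 = 0.
Eigenvalues λ = 5, -6.
For λ=5: (A-λI) row 1 is [-22, 11], so an eigenvector is (-1, -2).
For λ=-6: (A-λI) row 1 is [-11, 11], so an eigenvector is (1, 1).
General solution: c_1e^(5t)(-1,-2) + c_2e^(-6t)(1,1).
Applying x_1(0)=2, x_2(0)=-3 gives c_1=5, c_2=7.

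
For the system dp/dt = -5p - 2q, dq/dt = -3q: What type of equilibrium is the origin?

A = [[-5,-2],[0,-3]]; det(A-λI) = λ^2 + 8λ + 15.
λ = -5, -3: both negative.

stable node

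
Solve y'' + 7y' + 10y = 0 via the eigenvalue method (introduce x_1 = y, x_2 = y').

y(t) = K_1e^(-5t) + K_2e^(-2t)

Let x_1 = y, x_2 = y'. Then x_1' = x_2 and x_2' = -10x_1 - 7x_2.
A = [[0,1],[-10,-7]]; det(A-λI) = λ^2 + 7λ + 10.
Eigenvalues λ = -5, -2 with eigenvectors (1,-5), (1,-2).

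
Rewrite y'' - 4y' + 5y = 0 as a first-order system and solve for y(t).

Let x_1 = y, x_2 = y'. Then x_1' = x_2 and x_2' = -5x_1 + 4x_2.
A = [[0,1],[-5,4]]; det(A-λI) = λ^2 - 4λ + 5.
Eigenvalues λ = 2 ± i.

y(t) = C_1e^(2t)cos(t) + C_2e^(2t)sin(t)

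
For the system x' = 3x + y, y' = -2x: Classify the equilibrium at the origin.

unstable node

A = [[3,1],[-2,0]]; det(A-λI) = λ^2 - 3λ + 2.
λ = 2, 1: both positive.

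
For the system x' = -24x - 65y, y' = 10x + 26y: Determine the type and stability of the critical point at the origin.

unstable spiral

A = [[-24,-65],[10,26]]; det(A-λI) = λ^2 - 2λ + 26.
λ = 1 ± 5i: positive real part.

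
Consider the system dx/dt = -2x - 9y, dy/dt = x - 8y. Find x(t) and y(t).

x(t) = 3K_1e^(-5t) + 3K_2te^(-5t) + K_2e^(-5t), y(t) = K_1e^(-5t) + K_2te^(-5t)

Coefficient matrix A = [[-2, -9], [1, -8]].
Characteristic polynomial det(A - λI) = λ^2 + 10λ + 25 = 0.
Single eigenvalue λ = -5 with algebraic multiplicity 2.
Eigenvector v = (3,1); generalized eigenvector w with (A-λI)w=v is (1,0).
General solution: e^(-5t)[K_1·v + K_2·(t·v + w)].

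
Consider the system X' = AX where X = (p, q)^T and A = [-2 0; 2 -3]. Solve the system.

Coefficient matrix A = [[-2, 0], [2, -3]].
Characteristic polynomial det(A - λI) = λ^2 + 5λ + 6 = 0.
Eigenvalues λ = -2, -3.
For λ=-2: (A-λI) row 2 is [2, -1], so an eigenvector is (-1, -2).
For λ=-3: (A-λI) row 1 is [1, 0], so an eigenvector is (0, -1).
General solution: c_1e^(-2t)(-1,-2) + c_2e^(-3t)(0,-1).

p(t) = -c_1e^(-2t), q(t) = -2c_1e^(-2t) - c_2e^(-3t)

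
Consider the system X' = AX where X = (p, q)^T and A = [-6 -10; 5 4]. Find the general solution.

p(t) = -K_1e^(-t)sin(5t) - K_1e^(-t)cos(5t) - K_2e^(-t)sin(5t) + K_2e^(-t)cos(5t), q(t) = K_1e^(-t)cos(5t) + K_2e^(-t)sin(5t)

Coefficient matrix A = [[-6, -10], [5, 4]].
Characteristic polynomial det(A - λI) = λ^2 + 2λ + 26 = 0.
Eigenvalues λ = -1 ± 5i (complex conjugate pair).
For λ=-1+5i: an eigenvector is (-1,1) - i(-1,0) = (-1 + i, 1).
A real fundamental pair from Re and Im of e^((-1+5i)t)v: X_1 = e^(-t)(cos(5t)·(-1,1) + sin(5t)·(-1,0)), X_2 = e^(-t)(sin(5t)·(-1,1) - cos(5t)·(-1,0)).
General solution: K_1X_1 + K_2X_2.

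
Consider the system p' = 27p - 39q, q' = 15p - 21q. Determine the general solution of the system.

Coefficient matrix A = [[27, -39], [15, -21]].
Characteristic polynomial det(A - λI) = λ^2 - 6λ + 18 = 0.
Eigenvalues λ = 3 ± 3i (complex conjugate pair).
For λ=3+3i: an eigenvector is (2,1) - i(3,2) = (2 - 3i, 1 - 2i).
A real fundamental pair from Re and Im of e^((3+3i)t)v: X_1 = e^(3t)(cos(3t)·(2,1) + sin(3t)·(3,2)), X_2 = e^(3t)(sin(3t)·(2,1) - cos(3t)·(3,2)).
General solution: K_1X_1 + K_2X_2.

p(t) = 3K_1e^(3t)sin(3t) + 2K_1e^(3t)cos(3t) + 2K_2e^(3t)sin(3t) - 3K_2e^(3t)cos(3t), q(t) = 2K_1e^(3t)sin(3t) + K_1e^(3t)cos(3t) + K_2e^(3t)sin(3t) - 2K_2e^(3t)cos(3t)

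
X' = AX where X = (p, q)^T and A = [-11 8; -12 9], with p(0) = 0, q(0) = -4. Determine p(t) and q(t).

Coefficient matrix A = [[-11, 8], [-12, 9]].
Characteristic polynomial det(A - λI) = λ^2 + 2λ - 3 = 0.
Eigenvalues λ = -3, 1.
For λ=-3: (A-λI) row 1 is [-8, 8], so an eigenvector is (1, 1).
For λ=1: (A-λI) row 1 is [-12, 8], so an eigenvector is (-2, -3).
General solution: K_1e^(-3t)(1,1) + K_2e^(t)(-2,-3).
Applying p(0)=0, q(0)=-4 gives K_1=8, K_2=4.

p(t) = -8e^(t) + 8e^(-3t), q(t) = -12e^(t) + 8e^(-3t)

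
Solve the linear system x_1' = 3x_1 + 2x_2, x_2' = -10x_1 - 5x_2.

x_1(t) = -C_1e^(-t)cos(2t) - C_2e^(-t)sin(2t), x_2(t) = C_1e^(-t)sin(2t) + 2C_1e^(-t)cos(2t) + 2C_2e^(-t)sin(2t) - C_2e^(-t)cos(2t)

Coefficient matrix A = [[3, 2], [-10, -5]].
Characteristic polynomial det(A - λI) = λ^2 + 2λ + 5 = 0.
Eigenvalues λ = -1 ± 2i (complex conjugate pair).
For λ=-1+2i: an eigenvector is (-1,2) - i(0,1) = (-1, 2 - i).
A real fundamental pair from Re and Im of e^((-1+2i)t)v: X_1 = e^(-t)(cos(2t)·(-1,2) + sin(2t)·(0,1)), X_2 = e^(-t)(sin(2t)·(-1,2) - cos(2t)·(0,1)).
General solution: C_1X_1 + C_2X_2.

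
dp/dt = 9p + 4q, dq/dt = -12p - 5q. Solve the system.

Coefficient matrix A = [[9, 4], [-12, -5]].
Characteristic polynomial det(A - λI) = λ^2 - 4λ + 3 = 0.
Eigenvalues λ = 1, 3.
For λ=1: (A-λI) row 1 is [8, 4], so an eigenvector is (1, -2).
For λ=3: (A-λI) row 1 is [6, 4], so an eigenvector is (2, -3).
General solution: C_1e^(t)(1,-2) + C_2e^(3t)(2,-3).

p(t) = C_1e^(t) + 2C_2e^(3t), q(t) = -2C_1e^(t) - 3C_2e^(3t)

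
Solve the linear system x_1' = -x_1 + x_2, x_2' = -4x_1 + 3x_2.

x_1(t) = K_1e^(t) + K_2te^(t), x_2(t) = 2K_1e^(t) + 2K_2te^(t) + K_2e^(t)

Coefficient matrix A = [[-1, 1], [-4, 3]].
Characteristic polynomial det(A - λI) = λ^2 - 2λ + 1 = 0.
Single eigenvalue λ = 1 with algebraic multiplicity 2.
Eigenvector v = (1,2); generalized eigenvector w with (A-λI)w=v is (0,1).
General solution: e^(t)[K_1·v + K_2·(t·v + w)].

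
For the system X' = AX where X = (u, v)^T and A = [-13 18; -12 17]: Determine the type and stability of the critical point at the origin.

A = [[-13,18],[-12,17]]; det(A-λI) = λ^2 - 4λ - 5.
λ = 5, -1: opposite signs.

saddle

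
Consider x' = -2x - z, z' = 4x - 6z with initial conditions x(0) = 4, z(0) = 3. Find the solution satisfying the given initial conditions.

x(t) = 5te^(-4t) + 4e^(-4t), z(t) = 10te^(-4t) + 3e^(-4t)

Coefficient matrix A = [[-2, -1], [4, -6]].
Characteristic polynomial det(A - λI) = λ^2 + 8λ + 16 = 0.
Single eigenvalue λ = -4 with algebraic multiplicity 2.
Eigenvector v = (-1,-2); generalized eigenvector w with (A-λI)w=v is (-1,-1).
General solution: e^(-4t)[C_1·v + C_2·(t·v + w)].
Applying x(0)=4, z(0)=3 gives C_1=1, C_2=-5.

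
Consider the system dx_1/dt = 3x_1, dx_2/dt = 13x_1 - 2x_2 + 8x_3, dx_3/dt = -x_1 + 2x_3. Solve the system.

Coefficient matrix A = [[3, 0, 0], [13, -2, 8], [-1, 0, 2]].
det(A - λI) = 0 gives eigenvalues λ = 2, -2, 3.
For λ=2: eigenvector (0,2,1).
For λ=-2: eigenvector (0,1,0).
For λ=3: eigenvector (-1,-1,1).
General solution: c_1e^(2t)(0,2,1) + c_2e^(-2t)(0,1,0) + c_3e^(3t)(-1,-1,1).

x_1(t) = -c_3e^(3t), x_2(t) = 2c_1e^(2t) + c_2e^(-2t) - c_3e^(3t), x_3(t) = c_1e^(2t) + c_3e^(3t)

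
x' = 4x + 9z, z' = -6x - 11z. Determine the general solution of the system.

x(t) = 3K_1e^(-2t) - K_2e^(-5t), z(t) = -2K_1e^(-2t) + K_2e^(-5t)

Coefficient matrix A = [[4, 9], [-6, -11]].
Characteristic polynomial det(A - λI) = λ^2 + 7λ + 10 = 0.
Eigenvalues λ = -2, -5.
For λ=-2: (A-λI) row 1 is [6, 9], so an eigenvector is (3, -2).
For λ=-5: (A-λI) row 1 is [9, 9], so an eigenvector is (-1, 1).
General solution: K_1e^(-2t)(3,-2) + K_2e^(-5t)(-1,1).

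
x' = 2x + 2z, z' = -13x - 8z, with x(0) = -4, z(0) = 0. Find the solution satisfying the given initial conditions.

x(t) = -20e^(-3t)sin(t) - 4e^(-3t)cos(t), z(t) = 52e^(-3t)sin(t)

Coefficient matrix A = [[2, 2], [-13, -8]].
Characteristic polynomial det(A - λI) = λ^2 + 6λ + 10 = 0.
Eigenvalues λ = -3 ± i (complex conjugate pair).
For λ=-3+i: an eigenvector is (1,-2) - i(1,-3) = (1 - i, -2 + 3i).
A real fundamental pair from Re and Im of e^((-3+i)t)v: X_1 = e^(-3t)(cos(t)·(1,-2) + sin(t)·(1,-3)), X_2 = e^(-3t)(sin(t)·(1,-2) - cos(t)·(1,-3)).
General solution: K_1X_1 + K_2X_2.
Applying x(0)=-4, z(0)=0 gives K_1=-12, K_2=-8.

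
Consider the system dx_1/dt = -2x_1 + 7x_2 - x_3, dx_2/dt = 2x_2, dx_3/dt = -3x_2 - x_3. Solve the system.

Coefficient matrix A = [[-2, 7, -1], [0, 2, 0], [0, -3, -1]].
det(A - λI) = 0 gives eigenvalues λ = -2, 2, -1.
For λ=-2: eigenvector (1,0,0).
For λ=2: eigenvector (2,1,-1).
For λ=-1: eigenvector (-1,0,1).
General solution: K_1e^(-2t)(1,0,0) + K_2e^(2t)(2,1,-1) + K_3e^(-t)(-1,0,1).

x_1(t) = K_1e^(-2t) + 2K_2e^(2t) - K_3e^(-t), x_2(t) = K_2e^(2t), x_3(t) = -K_2e^(2t) + K_3e^(-t)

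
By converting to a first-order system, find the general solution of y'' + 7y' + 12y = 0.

Let x_1 = y, x_2 = y'. Then x_1' = x_2 and x_2' = -12x_1 - 7x_2.
A = [[0,1],[-12,-7]]; det(A-λI) = λ^2 + 7λ + 12.
Eigenvalues λ = -3, -4 with eigenvectors (1,-3), (1,-4).

y(t) = c_1e^(-3t) + c_2e^(-4t)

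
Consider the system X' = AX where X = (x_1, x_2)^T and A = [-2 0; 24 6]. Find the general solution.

x_1(t) = -K_2e^(-2t), x_2(t) = -K_1e^(6t) + 3K_2e^(-2t)

Coefficient matrix A = [[-2, 0], [24, 6]].
Characteristic polynomial det(A - λI) = λ^2 - 4λ - 12 = 0.
Eigenvalues λ = 6, -2.
For λ=6: (A-λI) row 1 is [-8, 0], so an eigenvector is (0, -1).
For λ=-2: (A-λI) row 2 is [24, 8], so an eigenvector is (-1, 3).
General solution: K_1e^(6t)(0,-1) + K_2e^(-2t)(-1,3).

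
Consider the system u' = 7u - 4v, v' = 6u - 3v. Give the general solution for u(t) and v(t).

u(t) = -c_1e^(3t) - 2c_2e^(t), v(t) = -c_1e^(3t) - 3c_2e^(t)

Coefficient matrix A = [[7, -4], [6, -3]].
Characteristic polynomial det(A - λI) = λ^2 - 4λ + 3 = 0.
Eigenvalues λ = 3, 1.
For λ=3: (A-λI) row 1 is [4, -4], so an eigenvector is (-1, -1).
For λ=1: (A-λI) row 1 is [6, -4], so an eigenvector is (-2, -3).
General solution: c_1e^(3t)(-1,-1) + c_2e^(t)(-2,-3).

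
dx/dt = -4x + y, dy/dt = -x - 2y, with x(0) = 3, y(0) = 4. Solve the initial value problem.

x(t) = te^(-3t) + 3e^(-3t), y(t) = te^(-3t) + 4e^(-3t)

Coefficient matrix A = [[-4, 1], [-1, -2]].
Characteristic polynomial det(A - λI) = λ^2 + 6λ + 9 = 0.
Single eigenvalue λ = -3 with algebraic multiplicity 2.
Eigenvector v = (1,1); generalized eigenvector w with (A-λI)w=v is (2,3).
General solution: e^(-3t)[K_1·v + K_2·(t·v + w)].
Applying x(0)=3, y(0)=4 gives K_1=1, K_2=1.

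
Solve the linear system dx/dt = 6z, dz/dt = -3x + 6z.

x(t) = -c_1e^(3t)sin(3t) + c_1e^(3t)cos(3t) + c_2e^(3t)sin(3t) + c_2e^(3t)cos(3t), z(t) = -c_1e^(3t)sin(3t) + c_2e^(3t)cos(3t)

Coefficient matrix A = [[0, 6], [-3, 6]].
Characteristic polynomial det(A - λI) = λ^2 - 6λ + 18 = 0.
Eigenvalues λ = 3 ± 3i (complex conjugate pair).
For λ=3+3i: an eigenvector is (1,0) - i(-1,-1) = (1 + i, 0 + i).
A real fundamental pair from Re and Im of e^((3+3i)t)v: X_1 = e^(3t)(cos(3t)·(1,0) + sin(3t)·(-1,-1)), X_2 = e^(3t)(sin(3t)·(1,0) - cos(3t)·(-1,-1)).
General solution: c_1X_1 + c_2X_2.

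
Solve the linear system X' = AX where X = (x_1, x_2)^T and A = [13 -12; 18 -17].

Coefficient matrix A = [[13, -12], [18, -17]].
Characteristic polynomial det(A - λI) = λ^2 + 4λ - 5 = 0.
Eigenvalues λ = 1, -5.
For λ=1: (A-λI) row 1 is [12, -12], so an eigenvector is (-1, -1).
For λ=-5: (A-λI) row 1 is [18, -12], so an eigenvector is (2, 3).
General solution: c_1e^(t)(-1,-1) + c_2e^(-5t)(2,3).

x_1(t) = -c_1e^(t) + 2c_2e^(-5t), x_2(t) = -c_1e^(t) + 3c_2e^(-5t)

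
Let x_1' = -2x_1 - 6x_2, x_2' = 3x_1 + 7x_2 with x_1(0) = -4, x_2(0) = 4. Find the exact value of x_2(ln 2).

A = [[-2,-6],[3,7]]; eigenvalues λ = 4, 1.
Eigenvectors: (-1,1) for λ=4, (2,-1) for λ=1.
From the initial condition, c_1 = 4, c_2 = 0.
x_2(ln 2) = (4)(2^4)(1) + (0)(2^1)(-1) = 64.

64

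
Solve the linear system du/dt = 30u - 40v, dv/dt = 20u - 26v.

Coefficient matrix A = [[30, -40], [20, -26]].
Characteristic polynomial det(A - λI) = λ^2 - 4λ + 20 = 0.
Eigenvalues λ = 2 ± 4i (complex conjugate pair).
For λ=2+4i: an eigenvector is (3,2) - i(1,1) = (3 - i, 2 - i).
A real fundamental pair from Re and Im of e^((2+4i)t)v: X_1 = e^(2t)(cos(4t)·(3,2) + sin(4t)·(1,1)), X_2 = e^(2t)(sin(4t)·(3,2) - cos(4t)·(1,1)).
General solution: c_1X_1 + c_2X_2.

u(t) = c_1e^(2t)sin(4t) + 3c_1e^(2t)cos(4t) + 3c_2e^(2t)sin(4t) - c_2e^(2t)cos(4t), v(t) = c_1e^(2t)sin(4t) + 2c_1e^(2t)cos(4t) + 2c_2e^(2t)sin(4t) - c_2e^(2t)cos(4t)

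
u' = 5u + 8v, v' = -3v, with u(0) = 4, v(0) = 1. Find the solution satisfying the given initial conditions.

Coefficient matrix A = [[5, 8], [0, -3]].
Characteristic polynomial det(A - λI) = λ^2 - 2λ - 15 = 0.
Eigenvalues λ = -3, 5.
For λ=-3: (A-λI) row 1 is [8, 8], so an eigenvector is (-1, 1).
For λ=5: (A-λI) row 1 is [0, 8], so an eigenvector is (1, 0).
General solution: K_1e^(-3t)(-1,1) + K_2e^(5t)(1,0).
Applying u(0)=4, v(0)=1 gives K_1=1, K_2=5.

u(t) = 5e^(5t) - e^(-3t), v(t) = e^(-3t)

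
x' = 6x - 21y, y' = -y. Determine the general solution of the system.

Coefficient matrix A = [[6, -21], [0, -1]].
Characteristic polynomial det(A - λI) = λ^2 - 5λ - 6 = 0.
Eigenvalues λ = 6, -1.
For λ=6: (A-λI) row 1 is [0, -21], so an eigenvector is (-1, 0).
For λ=-1: (A-λI) row 1 is [7, -21], so an eigenvector is (-3, -1).
General solution: C_1e^(6t)(-1,0) + C_2e^(-t)(-3,-1).

x(t) = -C_1e^(6t) - 3C_2e^(-t), y(t) = -C_2e^(-t)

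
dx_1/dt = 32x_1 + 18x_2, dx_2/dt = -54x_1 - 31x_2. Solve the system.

x_1(t) = -2c_1e^(5t) - c_2e^(-4t), x_2(t) = 3c_1e^(5t) + 2c_2e^(-4t)

Coefficient matrix A = [[32, 18], [-54, -31]].
Characteristic polynomial det(A - λI) = λ^2 - λ - 20 = 0.
Eigenvalues λ = 5, -4.
For λ=5: (A-λI) row 1 is [27, 18], so an eigenvector is (-2, 3).
For λ=-4: (A-λI) row 1 is [36, 18], so an eigenvector is (-1, 2).
General solution: c_1e^(5t)(-2,3) + c_2e^(-4t)(-1,2).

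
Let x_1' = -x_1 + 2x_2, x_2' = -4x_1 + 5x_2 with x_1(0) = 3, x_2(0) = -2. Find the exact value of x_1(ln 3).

-111

A = [[-1,2],[-4,5]]; eigenvalues λ = 3, 1.
Eigenvectors: (1,2) for λ=3, (1,1) for λ=1.
From the initial condition, c_1 = -5, c_2 = 8.
x_1(ln 3) = (-5)(3^3)(1) + (8)(3^1)(1) = -111.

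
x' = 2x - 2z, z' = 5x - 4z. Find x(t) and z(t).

Coefficient matrix A = [[2, -2], [5, -4]].
Characteristic polynomial det(A - λI) = λ^2 + 2λ + 2 = 0.
Eigenvalues λ = -1 ± i (complex conjugate pair).
For λ=-1+i: an eigenvector is (1,1) - i(1,2) = (1 - i, 1 - 2i).
A real fundamental pair from Re and Im of e^((-1+i)t)v: X_1 = e^(-t)(cos(t)·(1,1) + sin(t)·(1,2)), X_2 = e^(-t)(sin(t)·(1,1) - cos(t)·(1,2)).
General solution: c_1X_1 + c_2X_2.

x(t) = c_1e^(-t)sin(t) + c_1e^(-t)cos(t) + c_2e^(-t)sin(t) - c_2e^(-t)cos(t), z(t) = 2c_1e^(-t)sin(t) + c_1e^(-t)cos(t) + c_2e^(-t)sin(t) - 2c_2e^(-t)cos(t)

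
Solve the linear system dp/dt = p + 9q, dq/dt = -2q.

p(t) = -c_1e^(t) - 3c_2e^(-2t), q(t) = c_2e^(-2t)

Coefficient matrix A = [[1, 9], [0, -2]].
Characteristic polynomial det(A - λI) = λ^2 + λ - 2 = 0.
Eigenvalues λ = 1, -2.
For λ=1: (A-λI) row 1 is [0, 9], so an eigenvector is (-1, 0).
For λ=-2: (A-λI) row 1 is [3, 9], so an eigenvector is (-3, 1).
General solution: c_1e^(t)(-1,0) + c_2e^(-2t)(-3,1).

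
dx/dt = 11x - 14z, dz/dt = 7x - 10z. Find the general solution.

x(t) = -K_1e^(-3t) + 2K_2e^(4t), z(t) = -K_1e^(-3t) + K_2e^(4t)

Coefficient matrix A = [[11, -14], [7, -10]].
Characteristic polynomial det(A - λI) = λ^2 - λ - 12 = 0.
Eigenvalues λ = -3, 4.
For λ=-3: (A-λI) row 1 is [14, -14], so an eigenvector is (-1, -1).
For λ=4: (A-λI) row 1 is [7, -14], so an eigenvector is (2, 1).
General solution: K_1e^(-3t)(-1,-1) + K_2e^(4t)(2,1).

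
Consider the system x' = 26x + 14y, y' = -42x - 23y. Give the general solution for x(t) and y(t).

Coefficient matrix A = [[26, 14], [-42, -23]].
Characteristic polynomial det(A - λI) = λ^2 - 3λ - 10 = 0.
Eigenvalues λ = 5, -2.
For λ=5: (A-λI) row 1 is [21, 14], so an eigenvector is (2, -3).
For λ=-2: (A-λI) row 1 is [28, 14], so an eigenvector is (1, -2).
General solution: C_1e^(5t)(2,-3) + C_2e^(-2t)(1,-2).

x(t) = 2C_1e^(5t) + C_2e^(-2t), y(t) = -3C_1e^(5t) - 2C_2e^(-2t)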